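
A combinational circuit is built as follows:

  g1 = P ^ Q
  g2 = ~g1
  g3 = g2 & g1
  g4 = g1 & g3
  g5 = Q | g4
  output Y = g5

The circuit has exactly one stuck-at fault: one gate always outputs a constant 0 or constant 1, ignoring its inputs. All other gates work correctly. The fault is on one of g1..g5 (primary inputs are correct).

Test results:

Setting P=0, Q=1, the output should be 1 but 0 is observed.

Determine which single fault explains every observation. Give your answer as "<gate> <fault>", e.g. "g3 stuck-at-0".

g5 stuck-at-0

Fault-free values for test 1 (P=0, Q=1): g1=1, g2=0, g3=0, g4=0, g5=1, giving Y=1. Observed 0.
Test 1: faults giving observed 0 are {g5 stuck-at-0}.
Only g5 stuck-at-0 is consistent with every test.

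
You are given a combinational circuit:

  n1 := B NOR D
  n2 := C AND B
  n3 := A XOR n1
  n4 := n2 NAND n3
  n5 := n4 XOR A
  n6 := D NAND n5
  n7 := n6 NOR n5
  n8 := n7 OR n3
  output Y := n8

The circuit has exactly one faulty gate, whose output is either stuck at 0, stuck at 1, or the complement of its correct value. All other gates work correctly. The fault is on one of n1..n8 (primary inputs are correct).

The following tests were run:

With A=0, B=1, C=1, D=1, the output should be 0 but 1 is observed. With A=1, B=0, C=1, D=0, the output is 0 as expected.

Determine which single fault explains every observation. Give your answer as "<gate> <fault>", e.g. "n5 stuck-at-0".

Fault-free values for test 1 (A=0, B=1, C=1, D=1): n1=0, n2=1, n3=0, n4=1, n5=1, n6=0, n7=0, n8=0, giving Y=0. Observed 1.
Test 1: faults giving observed 1 are {n1 stuck-at-1, n1 inverted output, n3 stuck-at-1, n3 inverted output, n7 stuck-at-1, n7 inverted output, n8 stuck-at-1, n8 inverted output}.
Test 2 (A=1, B=0, C=1, D=0): fault-free n1=1, n2=0, n3=0, n4=1, n5=0, n6=1, n7=0, n8=0 → 0; observed 0. Eliminates n1 inverted output, n3 stuck-at-1, n3 inverted output, n7 stuck-at-1, n7 inverted output, n8 stuck-at-1, n8 inverted output.
Only n1 stuck-at-1 is consistent with every test.

n1 stuck-at-1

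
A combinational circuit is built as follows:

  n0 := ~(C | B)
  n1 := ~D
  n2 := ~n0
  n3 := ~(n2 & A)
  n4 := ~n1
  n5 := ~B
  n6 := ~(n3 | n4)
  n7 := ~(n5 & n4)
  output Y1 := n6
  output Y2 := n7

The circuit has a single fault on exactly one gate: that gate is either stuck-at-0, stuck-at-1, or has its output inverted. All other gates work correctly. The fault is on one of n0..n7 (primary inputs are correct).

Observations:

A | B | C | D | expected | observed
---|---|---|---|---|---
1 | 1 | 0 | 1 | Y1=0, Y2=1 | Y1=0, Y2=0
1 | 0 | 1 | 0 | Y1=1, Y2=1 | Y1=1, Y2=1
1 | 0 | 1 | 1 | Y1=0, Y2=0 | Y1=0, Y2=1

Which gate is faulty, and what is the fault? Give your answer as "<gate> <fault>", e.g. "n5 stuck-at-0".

n5 inverted output

Fault-free values for test 1 (A=1, B=1, C=0, D=1): n0=0, n1=0, n2=1, n3=0, n4=1, n5=0, n6=0, n7=1, giving Y1=0, Y2=1. Observed Y1=0, Y2=0.
Test 1: faults giving observed Y1=0, Y2=0 are {n5 stuck-at-1, n5 inverted output, n7 stuck-at-0, n7 inverted output}.
Test 2 (A=1, B=0, C=1, D=0): fault-free n0=0, n1=1, n2=1, n3=0, n4=0, n5=1, n6=1, n7=1 → Y1=1, Y2=1; observed Y1=1, Y2=1. Eliminates n7 stuck-at-0, n7 inverted output.
Test 3 (A=1, B=0, C=1, D=1): fault-free n0=0, n1=0, n2=1, n3=0, n4=1, n5=1, n6=0, n7=0 → Y1=0, Y2=0; observed Y1=0, Y2=1. Eliminates n5 stuck-at-1.
Only n5 inverted output is consistent with every test.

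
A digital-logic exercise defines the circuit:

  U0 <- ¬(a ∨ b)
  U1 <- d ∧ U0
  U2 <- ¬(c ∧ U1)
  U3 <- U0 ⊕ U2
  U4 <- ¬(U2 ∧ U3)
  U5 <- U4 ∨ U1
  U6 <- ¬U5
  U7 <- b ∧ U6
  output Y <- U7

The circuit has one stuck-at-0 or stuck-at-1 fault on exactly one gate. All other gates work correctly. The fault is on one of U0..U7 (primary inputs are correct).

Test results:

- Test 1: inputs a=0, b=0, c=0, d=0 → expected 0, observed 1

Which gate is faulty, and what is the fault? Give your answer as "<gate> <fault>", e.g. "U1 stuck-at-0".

U7 stuck-at-1

Fault-free values for test 1 (a=0, b=0, c=0, d=0): U0=1, U1=0, U2=1, U3=0, U4=1, U5=1, U6=0, U7=0, giving Y=0. Observed 1.
Test 1: faults giving observed 1 are {U7 stuck-at-1}.
Only U7 stuck-at-1 is consistent with every test.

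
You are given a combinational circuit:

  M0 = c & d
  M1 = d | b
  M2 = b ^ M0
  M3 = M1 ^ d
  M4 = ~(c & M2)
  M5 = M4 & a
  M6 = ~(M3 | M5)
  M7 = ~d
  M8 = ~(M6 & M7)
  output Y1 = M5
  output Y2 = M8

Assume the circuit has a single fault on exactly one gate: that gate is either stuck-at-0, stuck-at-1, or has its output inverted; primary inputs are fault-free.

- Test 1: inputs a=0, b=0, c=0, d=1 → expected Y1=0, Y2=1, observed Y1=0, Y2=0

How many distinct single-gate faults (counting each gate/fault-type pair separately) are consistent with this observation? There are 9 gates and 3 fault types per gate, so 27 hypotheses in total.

4

Fault-free: M0=0, M1=1, M2=0, M3=0, M4=1, M5=0, M6=1, M7=0, M8=1 → Y1=0, Y2=1. Observed Y1=0, Y2=0.
  M0: none of the 3 fault types match ✗
  M1: none of the 3 fault types match ✗
  M2: none of the 3 fault types match ✗
  M3: none of the 3 fault types match ✗
  M4: none of the 3 fault types match ✗
  M5: none of the 3 fault types match ✗
  M6: none of the 3 fault types match ✗
  M7: stuck-at-1, inverted output ✓; others ✗
  M8: stuck-at-0, inverted output ✓; others ✗
Consistent faults: {M7 stuck-at-1, M7 inverted output, M8 stuck-at-0, M8 inverted output} — 4 in all.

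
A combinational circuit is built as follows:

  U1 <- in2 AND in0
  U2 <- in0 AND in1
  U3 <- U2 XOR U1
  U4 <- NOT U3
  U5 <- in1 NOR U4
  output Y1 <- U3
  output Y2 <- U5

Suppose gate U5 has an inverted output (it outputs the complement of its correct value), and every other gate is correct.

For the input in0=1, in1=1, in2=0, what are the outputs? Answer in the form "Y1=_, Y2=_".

Propagate with U5 forced: U1=0, U2=1, U3=1, U4=0, U5=1 [inverted output].
So the outputs are Y1=1, Y2=1. (Without the fault they would be Y1=1, Y2=0.)

Y1=1, Y2=1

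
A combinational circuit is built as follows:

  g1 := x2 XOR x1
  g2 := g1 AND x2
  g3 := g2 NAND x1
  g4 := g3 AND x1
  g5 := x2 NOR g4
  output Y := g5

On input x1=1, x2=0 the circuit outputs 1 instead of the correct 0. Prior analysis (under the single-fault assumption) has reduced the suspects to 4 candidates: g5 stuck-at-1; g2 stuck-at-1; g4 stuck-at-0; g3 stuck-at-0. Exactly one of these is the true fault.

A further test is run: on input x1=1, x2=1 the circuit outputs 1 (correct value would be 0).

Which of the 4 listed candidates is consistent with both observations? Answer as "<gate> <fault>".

g5 stuck-at-1

Evaluate each candidate on input x1=1, x2=1:
  g5 stuck-at-1: g1=0, g2=0, g3=1, g4=1, g5=1 [stuck-at-1] → 1 — matches
  g2 stuck-at-1: g1=0, g2=1 [stuck-at-1], g3=0, g4=0, g5=0 → 0 — eliminated
  g4 stuck-at-0: g1=0, g2=0, g3=1, g4=0 [stuck-at-0], g5=0 → 0 — eliminated
  g3 stuck-at-0: g1=0, g2=0, g3=0 [stuck-at-0], g4=0, g5=0 → 0 — eliminated
Only g5 stuck-at-1 reproduces the observed 1.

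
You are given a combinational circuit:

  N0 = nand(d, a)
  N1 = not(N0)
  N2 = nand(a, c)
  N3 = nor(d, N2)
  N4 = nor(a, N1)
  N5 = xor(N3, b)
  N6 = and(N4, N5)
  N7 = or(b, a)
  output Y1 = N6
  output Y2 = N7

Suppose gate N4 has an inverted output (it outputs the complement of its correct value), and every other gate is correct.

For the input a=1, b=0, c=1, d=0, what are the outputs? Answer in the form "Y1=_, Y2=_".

Propagate with N4 forced: N0=1, N1=0, N2=0, N3=1, N4=1 [inverted output], N5=1, N6=1, N7=1.
So the outputs are Y1=1, Y2=1. (Without the fault they would be Y1=0, Y2=1.)

Y1=1, Y2=1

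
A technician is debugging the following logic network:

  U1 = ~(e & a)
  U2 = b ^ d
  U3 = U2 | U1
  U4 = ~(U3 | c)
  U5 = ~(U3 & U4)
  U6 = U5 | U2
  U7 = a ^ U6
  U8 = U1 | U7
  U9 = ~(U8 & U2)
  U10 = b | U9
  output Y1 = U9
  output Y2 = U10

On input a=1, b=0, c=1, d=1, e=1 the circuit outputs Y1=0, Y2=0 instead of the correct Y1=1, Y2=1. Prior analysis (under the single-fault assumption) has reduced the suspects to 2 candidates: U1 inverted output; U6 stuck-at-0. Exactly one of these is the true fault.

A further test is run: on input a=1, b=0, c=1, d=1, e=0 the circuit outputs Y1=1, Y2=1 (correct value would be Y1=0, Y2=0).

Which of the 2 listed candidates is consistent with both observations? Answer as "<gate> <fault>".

Evaluate each candidate on input a=1, b=0, c=1, d=1, e=0:
  U1 inverted output: U1=0 [inverted output], U2=1, U3=1, U4=0, U5=1, U6=1, U7=0, U8=0, U9=1, U10=1 → Y1=1, Y2=1 — matches
  U6 stuck-at-0: U1=1, U2=1, U3=1, U4=0, U5=1, U6=0 [stuck-at-0], U7=1, U8=1, U9=0, U10=0 → Y1=0, Y2=0 — eliminated
Only U1 inverted output reproduces the observed Y1=1, Y2=1.

U1 inverted output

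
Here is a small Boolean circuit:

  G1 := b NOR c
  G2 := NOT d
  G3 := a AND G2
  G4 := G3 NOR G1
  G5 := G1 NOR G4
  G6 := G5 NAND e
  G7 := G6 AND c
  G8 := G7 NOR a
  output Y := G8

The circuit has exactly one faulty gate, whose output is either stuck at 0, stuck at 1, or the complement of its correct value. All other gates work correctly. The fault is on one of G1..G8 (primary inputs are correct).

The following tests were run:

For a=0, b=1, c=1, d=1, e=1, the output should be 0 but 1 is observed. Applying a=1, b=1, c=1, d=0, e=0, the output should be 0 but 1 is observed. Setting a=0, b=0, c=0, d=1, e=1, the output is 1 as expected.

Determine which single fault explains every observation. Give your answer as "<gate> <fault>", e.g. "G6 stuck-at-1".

Fault-free values for test 1 (a=0, b=1, c=1, d=1, e=1): G1=0, G2=0, G3=0, G4=1, G5=0, G6=1, G7=1, G8=0, giving Y=0. Observed 1.
Test 1: faults giving observed 1 are {G3 stuck-at-1, G3 inverted output, G4 stuck-at-0, G4 inverted output, G5 stuck-at-1, G5 inverted output, G6 stuck-at-0, G6 inverted output, G7 stuck-at-0, G7 inverted output, G8 stuck-at-1, G8 inverted output}.
Test 2 (a=1, b=1, c=1, d=0, e=0): fault-free G1=0, G2=1, G3=1, G4=0, G5=1, G6=1, G7=1, G8=0 → 0; observed 1. Eliminates G3 stuck-at-1, G3 inverted output, G4 stuck-at-0, G4 inverted output, G5 stuck-at-1, G5 inverted output, G6 stuck-at-0, G6 inverted output, G7 stuck-at-0, G7 inverted output.
Test 3 (a=0, b=0, c=0, d=1, e=1): fault-free G1=1, G2=0, G3=0, G4=0, G5=0, G6=1, G7=0, G8=1 → 1; observed 1. Eliminates G8 inverted output.
Only G8 stuck-at-1 is consistent with every test.

G8 stuck-at-1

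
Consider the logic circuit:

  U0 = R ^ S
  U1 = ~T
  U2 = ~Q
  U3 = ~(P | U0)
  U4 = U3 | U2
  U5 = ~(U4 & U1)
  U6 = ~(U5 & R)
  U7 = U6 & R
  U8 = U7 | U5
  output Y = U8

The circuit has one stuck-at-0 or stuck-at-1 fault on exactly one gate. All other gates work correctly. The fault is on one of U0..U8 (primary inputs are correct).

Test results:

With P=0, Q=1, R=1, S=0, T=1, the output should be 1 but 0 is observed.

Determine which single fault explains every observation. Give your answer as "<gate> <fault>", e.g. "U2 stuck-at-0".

U8 stuck-at-0

Fault-free values for test 1 (P=0, Q=1, R=1, S=0, T=1): U0=1, U1=0, U2=0, U3=0, U4=0, U5=1, U6=0, U7=0, U8=1, giving Y=1. Observed 0.
Test 1: faults giving observed 0 are {U8 stuck-at-0}.
Only U8 stuck-at-0 is consistent with every test.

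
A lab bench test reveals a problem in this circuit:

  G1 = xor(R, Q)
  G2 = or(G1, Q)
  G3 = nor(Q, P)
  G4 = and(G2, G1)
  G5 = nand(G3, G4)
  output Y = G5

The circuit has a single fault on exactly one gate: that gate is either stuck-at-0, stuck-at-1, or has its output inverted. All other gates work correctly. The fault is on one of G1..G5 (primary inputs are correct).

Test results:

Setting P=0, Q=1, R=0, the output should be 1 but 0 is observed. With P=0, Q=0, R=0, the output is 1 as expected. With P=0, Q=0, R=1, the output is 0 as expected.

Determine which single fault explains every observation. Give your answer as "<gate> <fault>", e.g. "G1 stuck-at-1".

Fault-free values for test 1 (P=0, Q=1, R=0): G1=1, G2=1, G3=0, G4=1, G5=1, giving Y=1. Observed 0.
Test 1: faults giving observed 0 are {G3 stuck-at-1, G3 inverted output, G5 stuck-at-0, G5 inverted output}.
Test 2 (P=0, Q=0, R=0): fault-free G1=0, G2=0, G3=1, G4=0, G5=1 → 1; observed 1. Eliminates G5 stuck-at-0, G5 inverted output.
Test 3 (P=0, Q=0, R=1): fault-free G1=1, G2=1, G3=1, G4=1, G5=0 → 0; observed 0. Eliminates G3 inverted output.
Only G3 stuck-at-1 is consistent with every test.

G3 stuck-at-1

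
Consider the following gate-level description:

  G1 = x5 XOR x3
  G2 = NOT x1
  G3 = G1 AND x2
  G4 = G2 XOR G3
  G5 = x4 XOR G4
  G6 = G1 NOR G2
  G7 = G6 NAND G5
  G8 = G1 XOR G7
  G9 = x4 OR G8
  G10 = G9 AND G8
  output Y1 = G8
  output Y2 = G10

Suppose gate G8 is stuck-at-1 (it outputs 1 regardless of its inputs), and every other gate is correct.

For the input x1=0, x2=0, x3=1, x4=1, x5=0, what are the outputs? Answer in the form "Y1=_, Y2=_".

Propagate with G8 forced: G1=1, G2=1, G3=0, G4=1, G5=0, G6=0, G7=1, G8=1 [stuck-at-1], G9=1, G10=1.
So the outputs are Y1=1, Y2=1. (Without the fault they would be Y1=0, Y2=0.)

Y1=1, Y2=1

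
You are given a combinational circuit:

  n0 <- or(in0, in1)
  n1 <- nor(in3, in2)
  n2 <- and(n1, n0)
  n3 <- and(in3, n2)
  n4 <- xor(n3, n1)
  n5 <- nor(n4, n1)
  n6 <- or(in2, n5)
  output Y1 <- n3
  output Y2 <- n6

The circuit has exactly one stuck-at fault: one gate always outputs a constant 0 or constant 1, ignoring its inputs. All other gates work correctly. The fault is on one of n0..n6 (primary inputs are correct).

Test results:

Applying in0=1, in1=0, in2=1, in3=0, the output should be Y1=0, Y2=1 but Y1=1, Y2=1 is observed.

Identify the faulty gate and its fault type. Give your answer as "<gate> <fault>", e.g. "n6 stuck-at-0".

Fault-free values for test 1 (in0=1, in1=0, in2=1, in3=0): n0=1, n1=0, n2=0, n3=0, n4=0, n5=1, n6=1, giving Y1=0, Y2=1. Observed Y1=1, Y2=1.
Test 1: faults giving observed Y1=1, Y2=1 are {n3 stuck-at-1}.
Only n3 stuck-at-1 is consistent with every test.

n3 stuck-at-1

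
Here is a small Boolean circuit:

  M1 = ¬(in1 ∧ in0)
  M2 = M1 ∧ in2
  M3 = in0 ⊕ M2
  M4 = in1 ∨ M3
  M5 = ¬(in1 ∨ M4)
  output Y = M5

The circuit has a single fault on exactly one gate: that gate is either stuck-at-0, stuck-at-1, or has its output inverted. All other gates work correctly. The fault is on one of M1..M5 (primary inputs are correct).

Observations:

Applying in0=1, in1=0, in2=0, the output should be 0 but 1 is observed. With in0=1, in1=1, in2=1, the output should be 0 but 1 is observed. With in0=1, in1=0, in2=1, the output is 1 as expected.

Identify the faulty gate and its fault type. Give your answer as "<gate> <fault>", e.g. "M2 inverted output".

Fault-free values for test 1 (in0=1, in1=0, in2=0): M1=1, M2=0, M3=1, M4=1, M5=0, giving Y=0. Observed 1.
Test 1: faults giving observed 1 are {M2 stuck-at-1, M2 inverted output, M3 stuck-at-0, M3 inverted output, M4 stuck-at-0, M4 inverted output, M5 stuck-at-1, M5 inverted output}.
Test 2 (in0=1, in1=1, in2=1): fault-free M1=0, M2=0, M3=1, M4=1, M5=0 → 0; observed 1. Eliminates M2 stuck-at-1, M2 inverted output, M3 stuck-at-0, M3 inverted output, M4 stuck-at-0, M4 inverted output.
Test 3 (in0=1, in1=0, in2=1): fault-free M1=1, M2=1, M3=0, M4=0, M5=1 → 1; observed 1. Eliminates M5 inverted output.
Only M5 stuck-at-1 is consistent with every test.

M5 stuck-at-1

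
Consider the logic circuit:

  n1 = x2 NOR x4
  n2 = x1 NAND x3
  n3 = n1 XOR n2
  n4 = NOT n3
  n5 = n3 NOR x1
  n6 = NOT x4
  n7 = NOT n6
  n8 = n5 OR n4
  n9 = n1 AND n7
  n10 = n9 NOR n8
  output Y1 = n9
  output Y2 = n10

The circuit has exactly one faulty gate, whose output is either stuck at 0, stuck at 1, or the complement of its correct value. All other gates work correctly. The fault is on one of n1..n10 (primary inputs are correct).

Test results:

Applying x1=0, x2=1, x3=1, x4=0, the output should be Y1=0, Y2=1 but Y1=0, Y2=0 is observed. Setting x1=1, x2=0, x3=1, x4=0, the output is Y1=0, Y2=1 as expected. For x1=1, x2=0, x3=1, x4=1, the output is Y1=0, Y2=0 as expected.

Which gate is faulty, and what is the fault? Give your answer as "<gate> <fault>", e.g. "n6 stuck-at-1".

n2 stuck-at-0

Fault-free values for test 1 (x1=0, x2=1, x3=1, x4=0): n1=0, n2=1, n3=1, n4=0, n5=0, n6=1, n7=0, n8=0, n9=0, n10=1, giving Y1=0, Y2=1. Observed Y1=0, Y2=0.
Test 1: faults giving observed Y1=0, Y2=0 are {n1 stuck-at-1, n1 inverted output, n2 stuck-at-0, n2 inverted output, n3 stuck-at-0, n3 inverted output, n4 stuck-at-1, n4 inverted output, n5 stuck-at-1, n5 inverted output, n8 stuck-at-1, n8 inverted output, n10 stuck-at-0, n10 inverted output}.
Test 2 (x1=1, x2=0, x3=1, x4=0): fault-free n1=1, n2=0, n3=1, n4=0, n5=0, n6=1, n7=0, n8=0, n9=0, n10=1 → Y1=0, Y2=1; observed Y1=0, Y2=1. Eliminates n1 inverted output, n2 inverted output, n3 stuck-at-0, n3 inverted output, n4 stuck-at-1, n4 inverted output, n5 stuck-at-1, n5 inverted output, n8 stuck-at-1, n8 inverted output, n10 stuck-at-0, n10 inverted output.
Test 3 (x1=1, x2=0, x3=1, x4=1): fault-free n1=0, n2=0, n3=0, n4=1, n5=0, n6=0, n7=1, n8=1, n9=0, n10=0 → Y1=0, Y2=0; observed Y1=0, Y2=0. Eliminates n1 stuck-at-1.
Only n2 stuck-at-0 is consistent with every test.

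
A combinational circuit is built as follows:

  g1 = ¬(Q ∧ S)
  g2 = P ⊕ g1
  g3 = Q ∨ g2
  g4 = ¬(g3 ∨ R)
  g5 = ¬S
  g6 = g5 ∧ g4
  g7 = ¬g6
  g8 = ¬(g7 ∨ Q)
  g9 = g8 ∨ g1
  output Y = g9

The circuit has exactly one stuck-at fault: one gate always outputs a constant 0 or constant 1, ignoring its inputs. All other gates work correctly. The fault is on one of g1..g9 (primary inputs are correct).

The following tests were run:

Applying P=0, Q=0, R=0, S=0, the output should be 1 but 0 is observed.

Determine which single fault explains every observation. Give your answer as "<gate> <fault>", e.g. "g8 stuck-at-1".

Fault-free values for test 1 (P=0, Q=0, R=0, S=0): g1=1, g2=1, g3=1, g4=0, g5=1, g6=0, g7=1, g8=0, g9=1, giving Y=1. Observed 0.
Test 1: faults giving observed 0 are {g9 stuck-at-0}.
Only g9 stuck-at-0 is consistent with every test.

g9 stuck-at-0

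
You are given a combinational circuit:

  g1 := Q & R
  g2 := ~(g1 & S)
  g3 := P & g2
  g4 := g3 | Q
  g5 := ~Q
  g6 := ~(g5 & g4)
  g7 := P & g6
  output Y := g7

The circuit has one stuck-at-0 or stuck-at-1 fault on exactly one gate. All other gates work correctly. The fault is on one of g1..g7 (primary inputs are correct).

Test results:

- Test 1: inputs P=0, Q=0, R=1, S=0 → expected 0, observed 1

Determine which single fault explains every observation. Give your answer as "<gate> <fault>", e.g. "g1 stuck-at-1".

Fault-free values for test 1 (P=0, Q=0, R=1, S=0): g1=0, g2=1, g3=0, g4=0, g5=1, g6=1, g7=0, giving Y=0. Observed 1.
Test 1: faults giving observed 1 are {g7 stuck-at-1}.
Only g7 stuck-at-1 is consistent with every test.

g7 stuck-at-1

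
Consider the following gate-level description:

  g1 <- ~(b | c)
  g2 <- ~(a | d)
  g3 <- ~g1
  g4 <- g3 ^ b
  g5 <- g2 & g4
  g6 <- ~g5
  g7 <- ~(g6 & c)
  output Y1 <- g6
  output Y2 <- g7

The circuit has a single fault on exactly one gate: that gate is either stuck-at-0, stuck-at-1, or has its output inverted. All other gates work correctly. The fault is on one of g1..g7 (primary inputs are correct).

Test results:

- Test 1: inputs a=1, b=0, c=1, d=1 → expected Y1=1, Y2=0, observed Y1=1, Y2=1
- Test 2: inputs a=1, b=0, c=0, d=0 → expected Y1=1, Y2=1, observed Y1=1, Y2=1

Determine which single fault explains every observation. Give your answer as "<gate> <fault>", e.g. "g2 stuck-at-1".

Fault-free values for test 1 (a=1, b=0, c=1, d=1): g1=0, g2=0, g3=1, g4=1, g5=0, g6=1, g7=0, giving Y1=1, Y2=0. Observed Y1=1, Y2=1.
Test 1: faults giving observed Y1=1, Y2=1 are {g7 stuck-at-1, g7 inverted output}.
Test 2 (a=1, b=0, c=0, d=0): fault-free g1=1, g2=0, g3=0, g4=0, g5=0, g6=1, g7=1 → Y1=1, Y2=1; observed Y1=1, Y2=1. Eliminates g7 inverted output.
Only g7 stuck-at-1 is consistent with every test.

g7 stuck-at-1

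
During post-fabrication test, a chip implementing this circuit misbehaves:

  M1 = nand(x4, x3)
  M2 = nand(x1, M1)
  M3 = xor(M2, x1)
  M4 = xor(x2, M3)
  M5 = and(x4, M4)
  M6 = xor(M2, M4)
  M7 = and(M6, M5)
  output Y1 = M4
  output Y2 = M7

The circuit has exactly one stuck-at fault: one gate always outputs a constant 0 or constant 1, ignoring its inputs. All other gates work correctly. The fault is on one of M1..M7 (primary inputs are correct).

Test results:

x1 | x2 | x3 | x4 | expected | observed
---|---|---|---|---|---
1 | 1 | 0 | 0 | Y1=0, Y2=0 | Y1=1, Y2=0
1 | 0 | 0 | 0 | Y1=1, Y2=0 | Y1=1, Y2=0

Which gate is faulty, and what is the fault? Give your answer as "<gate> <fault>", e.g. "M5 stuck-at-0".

Fault-free values for test 1 (x1=1, x2=1, x3=0, x4=0): M1=1, M2=0, M3=1, M4=0, M5=0, M6=0, M7=0, giving Y1=0, Y2=0. Observed Y1=1, Y2=0.
Test 1: faults giving observed Y1=1, Y2=0 are {M1 stuck-at-0, M2 stuck-at-1, M3 stuck-at-0, M4 stuck-at-1}.
Test 2 (x1=1, x2=0, x3=0, x4=0): fault-free M1=1, M2=0, M3=1, M4=1, M5=0, M6=1, M7=0 → Y1=1, Y2=0; observed Y1=1, Y2=0. Eliminates M1 stuck-at-0, M2 stuck-at-1, M3 stuck-at-0.
Only M4 stuck-at-1 is consistent with every test.

M4 stuck-at-1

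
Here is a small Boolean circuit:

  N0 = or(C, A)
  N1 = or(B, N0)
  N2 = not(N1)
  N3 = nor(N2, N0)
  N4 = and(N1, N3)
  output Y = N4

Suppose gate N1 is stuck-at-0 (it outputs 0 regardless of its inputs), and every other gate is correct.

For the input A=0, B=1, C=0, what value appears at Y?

0

Propagate with N1 forced: N0=0, N1=0 [stuck-at-0], N2=1, N3=0, N4=0.
So Y = 0. (Without the fault it would be 1.)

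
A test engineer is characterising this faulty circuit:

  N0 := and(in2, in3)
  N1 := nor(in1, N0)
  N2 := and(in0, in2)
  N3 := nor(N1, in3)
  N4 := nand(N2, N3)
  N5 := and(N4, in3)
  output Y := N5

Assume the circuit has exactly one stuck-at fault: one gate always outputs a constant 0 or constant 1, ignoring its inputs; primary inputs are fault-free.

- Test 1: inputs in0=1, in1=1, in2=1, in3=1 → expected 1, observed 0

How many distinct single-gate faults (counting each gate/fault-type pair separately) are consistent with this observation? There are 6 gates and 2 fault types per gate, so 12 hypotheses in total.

Fault-free: N0=1, N1=0, N2=1, N3=0, N4=1, N5=1 → 1. Observed 0.
  N0 stuck-at-0: output 1 ✗
  N0 stuck-at-1: output 1 ✗
  N1 stuck-at-0: output 1 ✗
  N1 stuck-at-1: output 1 ✗
  N2 stuck-at-0: output 1 ✗
  N2 stuck-at-1: output 1 ✗
  N3 stuck-at-0: output 1 ✗
  N3 stuck-at-1: output 0 ✓
  N4 stuck-at-0: output 0 ✓
  N4 stuck-at-1: output 1 ✗
  N5 stuck-at-0: output 0 ✓
  N5 stuck-at-1: output 1 ✗
Consistent faults: {N3 stuck-at-1, N4 stuck-at-0, N5 stuck-at-0} — 3 in all.

3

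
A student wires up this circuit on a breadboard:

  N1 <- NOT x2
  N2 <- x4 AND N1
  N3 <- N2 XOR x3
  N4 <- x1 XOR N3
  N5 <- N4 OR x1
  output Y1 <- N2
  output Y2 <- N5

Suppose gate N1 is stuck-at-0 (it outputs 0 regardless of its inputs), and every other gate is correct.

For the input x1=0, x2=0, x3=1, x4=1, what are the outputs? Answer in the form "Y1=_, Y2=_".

Y1=0, Y2=1

Propagate with N1 forced: N1=0 [stuck-at-0], N2=0, N3=1, N4=1, N5=1.
So the outputs are Y1=0, Y2=1. (Without the fault they would be Y1=1, Y2=0.)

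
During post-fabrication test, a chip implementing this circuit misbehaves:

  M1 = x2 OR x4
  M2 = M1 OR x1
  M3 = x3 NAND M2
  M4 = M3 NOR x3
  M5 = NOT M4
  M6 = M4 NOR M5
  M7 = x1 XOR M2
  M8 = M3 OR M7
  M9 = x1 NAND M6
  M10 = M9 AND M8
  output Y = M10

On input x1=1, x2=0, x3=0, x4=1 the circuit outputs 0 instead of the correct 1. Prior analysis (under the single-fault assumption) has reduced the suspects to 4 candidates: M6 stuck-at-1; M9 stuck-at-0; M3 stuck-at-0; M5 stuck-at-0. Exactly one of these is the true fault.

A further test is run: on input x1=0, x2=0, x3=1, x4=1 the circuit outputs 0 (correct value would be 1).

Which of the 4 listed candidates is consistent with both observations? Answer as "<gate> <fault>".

M9 stuck-at-0

Evaluate each candidate on input x1=0, x2=0, x3=1, x4=1:
  M6 stuck-at-1: M1=1, M2=1, M3=0, M4=0, M5=1, M6=1 [stuck-at-1], M7=1, M8=1, M9=1, M10=1 → 1 — eliminated
  M9 stuck-at-0: M1=1, M2=1, M3=0, M4=0, M5=1, M6=0, M7=1, M8=1, M9=0 [stuck-at-0], M10=0 → 0 — matches
  M3 stuck-at-0: M1=1, M2=1, M3=0 [stuck-at-0], M4=0, M5=1, M6=0, M7=1, M8=1, M9=1, M10=1 → 1 — eliminated
  M5 stuck-at-0: M1=1, M2=1, M3=0, M4=0, M5=0 [stuck-at-0], M6=1, M7=1, M8=1, M9=1, M10=1 → 1 — eliminated
Only M9 stuck-at-0 reproduces the observed 0.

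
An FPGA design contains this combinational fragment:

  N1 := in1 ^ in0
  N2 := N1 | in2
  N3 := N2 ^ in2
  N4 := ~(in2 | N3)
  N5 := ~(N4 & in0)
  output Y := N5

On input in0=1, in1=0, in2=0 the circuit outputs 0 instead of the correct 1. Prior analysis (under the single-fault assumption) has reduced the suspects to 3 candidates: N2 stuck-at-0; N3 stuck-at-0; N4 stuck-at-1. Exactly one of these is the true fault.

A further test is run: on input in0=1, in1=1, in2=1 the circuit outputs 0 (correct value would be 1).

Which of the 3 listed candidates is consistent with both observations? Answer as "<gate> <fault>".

N4 stuck-at-1

Evaluate each candidate on input in0=1, in1=1, in2=1:
  N2 stuck-at-0: N1=0, N2=0 [stuck-at-0], N3=1, N4=0, N5=1 → 1 — eliminated
  N3 stuck-at-0: N1=0, N2=1, N3=0 [stuck-at-0], N4=0, N5=1 → 1 — eliminated
  N4 stuck-at-1: N1=0, N2=1, N3=0, N4=1 [stuck-at-1], N5=0 → 0 — matches
Only N4 stuck-at-1 reproduces the observed 0.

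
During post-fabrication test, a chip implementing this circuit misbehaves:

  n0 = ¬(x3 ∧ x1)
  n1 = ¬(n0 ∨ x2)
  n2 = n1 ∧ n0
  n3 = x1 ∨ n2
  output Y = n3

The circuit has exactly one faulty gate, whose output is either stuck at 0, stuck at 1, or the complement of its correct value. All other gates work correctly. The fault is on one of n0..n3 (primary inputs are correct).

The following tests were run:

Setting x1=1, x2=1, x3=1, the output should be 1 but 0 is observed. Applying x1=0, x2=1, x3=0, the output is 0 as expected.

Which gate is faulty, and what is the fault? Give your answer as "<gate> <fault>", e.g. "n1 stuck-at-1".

Fault-free values for test 1 (x1=1, x2=1, x3=1): n0=0, n1=0, n2=0, n3=1, giving Y=1. Observed 0.
Test 1: faults giving observed 0 are {n3 stuck-at-0, n3 inverted output}.
Test 2 (x1=0, x2=1, x3=0): fault-free n0=1, n1=0, n2=0, n3=0 → 0; observed 0. Eliminates n3 inverted output.
Only n3 stuck-at-0 is consistent with every test.

n3 stuck-at-0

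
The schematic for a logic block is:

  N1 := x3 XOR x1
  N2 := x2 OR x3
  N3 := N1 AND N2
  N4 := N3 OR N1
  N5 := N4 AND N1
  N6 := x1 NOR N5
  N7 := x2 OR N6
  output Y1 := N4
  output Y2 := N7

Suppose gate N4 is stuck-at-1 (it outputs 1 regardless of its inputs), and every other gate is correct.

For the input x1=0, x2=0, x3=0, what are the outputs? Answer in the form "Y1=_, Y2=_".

Propagate with N4 forced: N1=0, N2=0, N3=0, N4=1 [stuck-at-1], N5=0, N6=1, N7=1.
So the outputs are Y1=1, Y2=1. (Without the fault they would be Y1=0, Y2=1.)

Y1=1, Y2=1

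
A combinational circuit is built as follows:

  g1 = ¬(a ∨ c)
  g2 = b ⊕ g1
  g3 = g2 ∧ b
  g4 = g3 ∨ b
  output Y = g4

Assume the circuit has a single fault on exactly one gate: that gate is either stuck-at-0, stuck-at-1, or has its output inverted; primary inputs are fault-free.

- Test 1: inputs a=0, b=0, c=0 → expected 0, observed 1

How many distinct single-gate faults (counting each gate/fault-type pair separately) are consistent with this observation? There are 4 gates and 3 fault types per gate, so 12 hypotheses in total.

4

Fault-free: g1=1, g2=1, g3=0, g4=0 → 0. Observed 1.
  g1 stuck-at-0: output 0 ✗
  g1 stuck-at-1: output 0 ✗
  g1 inverted output: output 0 ✗
  g2 stuck-at-0: output 0 ✗
  g2 stuck-at-1: output 0 ✗
  g2 inverted output: output 0 ✗
  g3 stuck-at-0: output 0 ✗
  g3 stuck-at-1: output 1 ✓
  g3 inverted output: output 1 ✓
  g4 stuck-at-0: output 0 ✗
  g4 stuck-at-1: output 1 ✓
  g4 inverted output: output 1 ✓
Consistent faults: {g3 stuck-at-1, g3 inverted output, g4 stuck-at-1, g4 inverted output} — 4 in all.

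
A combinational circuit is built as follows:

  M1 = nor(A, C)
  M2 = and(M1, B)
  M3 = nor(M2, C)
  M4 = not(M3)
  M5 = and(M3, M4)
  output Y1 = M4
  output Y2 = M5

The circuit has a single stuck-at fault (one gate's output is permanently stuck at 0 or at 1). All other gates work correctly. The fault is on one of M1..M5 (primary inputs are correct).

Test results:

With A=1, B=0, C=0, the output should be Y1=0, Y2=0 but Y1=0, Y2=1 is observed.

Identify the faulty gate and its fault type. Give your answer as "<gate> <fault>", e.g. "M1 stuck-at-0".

Fault-free values for test 1 (A=1, B=0, C=0): M1=0, M2=0, M3=1, M4=0, M5=0, giving Y1=0, Y2=0. Observed Y1=0, Y2=1.
Test 1: faults giving observed Y1=0, Y2=1 are {M5 stuck-at-1}.
Only M5 stuck-at-1 is consistent with every test.

M5 stuck-at-1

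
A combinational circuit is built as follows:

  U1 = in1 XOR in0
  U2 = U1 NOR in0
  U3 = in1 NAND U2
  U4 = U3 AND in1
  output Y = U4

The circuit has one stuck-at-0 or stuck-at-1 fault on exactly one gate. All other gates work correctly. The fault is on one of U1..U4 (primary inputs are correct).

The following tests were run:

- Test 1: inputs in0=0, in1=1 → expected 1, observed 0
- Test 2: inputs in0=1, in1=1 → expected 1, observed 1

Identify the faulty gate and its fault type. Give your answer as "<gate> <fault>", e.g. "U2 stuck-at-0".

Fault-free values for test 1 (in0=0, in1=1): U1=1, U2=0, U3=1, U4=1, giving Y=1. Observed 0.
Test 1: faults giving observed 0 are {U1 stuck-at-0, U2 stuck-at-1, U3 stuck-at-0, U4 stuck-at-0}.
Test 2 (in0=1, in1=1): fault-free U1=0, U2=0, U3=1, U4=1 → 1; observed 1. Eliminates U2 stuck-at-1, U3 stuck-at-0, U4 stuck-at-0.
Only U1 stuck-at-0 is consistent with every test.

U1 stuck-at-0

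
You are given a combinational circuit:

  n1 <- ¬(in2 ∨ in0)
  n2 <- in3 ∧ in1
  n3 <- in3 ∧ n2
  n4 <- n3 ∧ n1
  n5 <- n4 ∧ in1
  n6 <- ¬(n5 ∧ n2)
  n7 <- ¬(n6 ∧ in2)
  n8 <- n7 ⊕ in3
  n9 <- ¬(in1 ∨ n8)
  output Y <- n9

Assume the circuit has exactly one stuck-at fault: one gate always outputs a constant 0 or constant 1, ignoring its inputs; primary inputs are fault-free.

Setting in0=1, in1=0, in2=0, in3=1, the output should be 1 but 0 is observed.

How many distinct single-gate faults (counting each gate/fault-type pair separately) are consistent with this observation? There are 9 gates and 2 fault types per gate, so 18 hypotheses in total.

3

Fault-free: n1=0, n2=0, n3=0, n4=0, n5=0, n6=1, n7=1, n8=0, n9=1 → 1. Observed 0.
  n1: none of the 2 fault types match ✗
  n2: none of the 2 fault types match ✗
  n3: none of the 2 fault types match ✗
  n4: none of the 2 fault types match ✗
  n5: none of the 2 fault types match ✗
  n6: none of the 2 fault types match ✗
  n7: stuck-at-0 ✓; others ✗
  n8: stuck-at-1 ✓; others ✗
  n9: stuck-at-0 ✓; others ✗
Consistent faults: {n7 stuck-at-0, n8 stuck-at-1, n9 stuck-at-0} — 3 in all.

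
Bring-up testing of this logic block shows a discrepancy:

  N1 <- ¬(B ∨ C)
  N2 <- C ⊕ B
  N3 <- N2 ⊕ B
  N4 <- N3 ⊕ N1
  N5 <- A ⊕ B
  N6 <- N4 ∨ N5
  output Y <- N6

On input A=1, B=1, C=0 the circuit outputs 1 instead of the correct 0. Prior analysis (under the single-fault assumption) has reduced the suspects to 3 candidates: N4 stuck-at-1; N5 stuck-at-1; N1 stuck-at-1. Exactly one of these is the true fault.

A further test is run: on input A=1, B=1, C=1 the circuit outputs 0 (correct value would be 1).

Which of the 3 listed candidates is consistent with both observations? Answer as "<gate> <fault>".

Evaluate each candidate on input A=1, B=1, C=1:
  N4 stuck-at-1: N1=0, N2=0, N3=1, N4=1 [stuck-at-1], N5=0, N6=1 → 1 — eliminated
  N5 stuck-at-1: N1=0, N2=0, N3=1, N4=1, N5=1 [stuck-at-1], N6=1 → 1 — eliminated
  N1 stuck-at-1: N1=1 [stuck-at-1], N2=0, N3=1, N4=0, N5=0, N6=0 → 0 — matches
Only N1 stuck-at-1 reproduces the observed 0.

N1 stuck-at-1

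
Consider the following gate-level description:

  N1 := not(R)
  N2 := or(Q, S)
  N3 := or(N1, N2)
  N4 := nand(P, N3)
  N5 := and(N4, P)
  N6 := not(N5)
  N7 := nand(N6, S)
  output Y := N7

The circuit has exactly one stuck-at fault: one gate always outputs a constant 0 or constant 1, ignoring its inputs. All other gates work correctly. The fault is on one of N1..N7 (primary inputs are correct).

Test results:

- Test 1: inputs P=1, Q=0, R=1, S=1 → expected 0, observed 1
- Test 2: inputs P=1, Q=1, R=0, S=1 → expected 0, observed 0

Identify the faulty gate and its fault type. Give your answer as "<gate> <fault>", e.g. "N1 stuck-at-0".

Fault-free values for test 1 (P=1, Q=0, R=1, S=1): N1=0, N2=1, N3=1, N4=0, N5=0, N6=1, N7=0, giving Y=0. Observed 1.
Test 1: faults giving observed 1 are {N2 stuck-at-0, N3 stuck-at-0, N4 stuck-at-1, N5 stuck-at-1, N6 stuck-at-0, N7 stuck-at-1}.
Test 2 (P=1, Q=1, R=0, S=1): fault-free N1=1, N2=1, N3=1, N4=0, N5=0, N6=1, N7=0 → 0; observed 0. Eliminates N3 stuck-at-0, N4 stuck-at-1, N5 stuck-at-1, N6 stuck-at-0, N7 stuck-at-1.
Only N2 stuck-at-0 is consistent with every test.

N2 stuck-at-0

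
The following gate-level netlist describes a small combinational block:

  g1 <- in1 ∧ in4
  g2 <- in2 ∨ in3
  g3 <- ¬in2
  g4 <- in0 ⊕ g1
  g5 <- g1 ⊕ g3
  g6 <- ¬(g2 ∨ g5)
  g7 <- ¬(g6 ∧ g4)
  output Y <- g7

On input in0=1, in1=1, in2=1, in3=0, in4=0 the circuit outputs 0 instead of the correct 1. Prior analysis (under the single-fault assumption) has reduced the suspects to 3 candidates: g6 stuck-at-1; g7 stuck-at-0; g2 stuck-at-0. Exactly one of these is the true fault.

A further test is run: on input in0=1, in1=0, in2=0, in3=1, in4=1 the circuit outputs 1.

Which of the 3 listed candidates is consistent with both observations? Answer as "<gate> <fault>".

g2 stuck-at-0

Evaluate each candidate on input in0=1, in1=0, in2=0, in3=1, in4=1:
  g6 stuck-at-1: g1=0, g2=1, g3=1, g4=1, g5=1, g6=1 [stuck-at-1], g7=0 → 0 — eliminated
  g7 stuck-at-0: g1=0, g2=1, g3=1, g4=1, g5=1, g6=0, g7=0 [stuck-at-0] → 0 — eliminated
  g2 stuck-at-0: g1=0, g2=0 [stuck-at-0], g3=1, g4=1, g5=1, g6=0, g7=1 → 1 — matches
Only g2 stuck-at-0 reproduces the observed 1.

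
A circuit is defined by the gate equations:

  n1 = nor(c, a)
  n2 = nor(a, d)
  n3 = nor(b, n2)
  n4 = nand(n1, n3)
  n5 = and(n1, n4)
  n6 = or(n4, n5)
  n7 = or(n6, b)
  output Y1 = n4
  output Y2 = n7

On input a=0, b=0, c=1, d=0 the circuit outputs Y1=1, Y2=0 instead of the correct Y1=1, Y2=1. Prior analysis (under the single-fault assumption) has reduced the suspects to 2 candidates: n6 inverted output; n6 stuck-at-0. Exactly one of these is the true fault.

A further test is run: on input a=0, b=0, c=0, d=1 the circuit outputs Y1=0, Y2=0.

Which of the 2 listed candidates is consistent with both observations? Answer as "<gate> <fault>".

n6 stuck-at-0

Evaluate each candidate on input a=0, b=0, c=0, d=1:
  n6 inverted output: n1=1, n2=0, n3=1, n4=0, n5=0, n6=1 [inverted output], n7=1 → Y1=0, Y2=1 — eliminated
  n6 stuck-at-0: n1=1, n2=0, n3=1, n4=0, n5=0, n6=0 [stuck-at-0], n7=0 → Y1=0, Y2=0 — matches
Only n6 stuck-at-0 reproduces the observed Y1=0, Y2=0.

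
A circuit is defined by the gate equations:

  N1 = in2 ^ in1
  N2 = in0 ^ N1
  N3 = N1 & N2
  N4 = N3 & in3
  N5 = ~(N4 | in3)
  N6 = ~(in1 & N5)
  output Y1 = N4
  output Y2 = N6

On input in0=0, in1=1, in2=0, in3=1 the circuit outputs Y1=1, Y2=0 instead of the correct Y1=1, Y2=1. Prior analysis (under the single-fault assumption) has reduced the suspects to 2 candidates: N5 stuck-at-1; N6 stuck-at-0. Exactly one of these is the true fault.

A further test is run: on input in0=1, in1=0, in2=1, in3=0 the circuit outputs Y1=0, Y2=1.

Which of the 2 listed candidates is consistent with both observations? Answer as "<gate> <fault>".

Evaluate each candidate on input in0=1, in1=0, in2=1, in3=0:
  N5 stuck-at-1: N1=1, N2=0, N3=0, N4=0, N5=1 [stuck-at-1], N6=1 → Y1=0, Y2=1 — matches
  N6 stuck-at-0: N1=1, N2=0, N3=0, N4=0, N5=1, N6=0 [stuck-at-0] → Y1=0, Y2=0 — eliminated
Only N5 stuck-at-1 reproduces the observed Y1=0, Y2=1.

N5 stuck-at-1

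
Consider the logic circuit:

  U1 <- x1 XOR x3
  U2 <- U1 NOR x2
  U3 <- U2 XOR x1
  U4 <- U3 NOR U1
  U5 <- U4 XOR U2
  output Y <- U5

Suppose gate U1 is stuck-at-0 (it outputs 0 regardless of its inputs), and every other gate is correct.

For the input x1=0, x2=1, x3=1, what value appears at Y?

Propagate with U1 forced: U1=0 [stuck-at-0], U2=0, U3=0, U4=1, U5=1.
So Y = 1. (Without the fault it would be 0.)

1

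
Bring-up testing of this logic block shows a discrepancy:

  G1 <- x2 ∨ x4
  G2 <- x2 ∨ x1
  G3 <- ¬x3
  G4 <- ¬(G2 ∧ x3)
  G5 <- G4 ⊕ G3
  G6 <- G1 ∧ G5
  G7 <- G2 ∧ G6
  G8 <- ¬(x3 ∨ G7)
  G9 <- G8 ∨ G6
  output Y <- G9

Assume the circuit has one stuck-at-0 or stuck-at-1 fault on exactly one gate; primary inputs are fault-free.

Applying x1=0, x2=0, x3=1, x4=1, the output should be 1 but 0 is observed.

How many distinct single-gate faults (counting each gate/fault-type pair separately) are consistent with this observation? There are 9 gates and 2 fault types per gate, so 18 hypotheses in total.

7

Fault-free: G1=1, G2=0, G3=0, G4=1, G5=1, G6=1, G7=0, G8=0, G9=1 → 1. Observed 0.
  G1: stuck-at-0 ✓; others ✗
  G2: stuck-at-1 ✓; others ✗
  G3: stuck-at-1 ✓; others ✗
  G4: stuck-at-0 ✓; others ✗
  G5: stuck-at-0 ✓; others ✗
  G6: stuck-at-0 ✓; others ✗
  G7: none of the 2 fault types match ✗
  G8: none of the 2 fault types match ✗
  G9: stuck-at-0 ✓; others ✗
Consistent faults: {G1 stuck-at-0, G2 stuck-at-1, G3 stuck-at-1, G4 stuck-at-0, G5 stuck-at-0, G6 stuck-at-0, G9 stuck-at-0} — 7 in all.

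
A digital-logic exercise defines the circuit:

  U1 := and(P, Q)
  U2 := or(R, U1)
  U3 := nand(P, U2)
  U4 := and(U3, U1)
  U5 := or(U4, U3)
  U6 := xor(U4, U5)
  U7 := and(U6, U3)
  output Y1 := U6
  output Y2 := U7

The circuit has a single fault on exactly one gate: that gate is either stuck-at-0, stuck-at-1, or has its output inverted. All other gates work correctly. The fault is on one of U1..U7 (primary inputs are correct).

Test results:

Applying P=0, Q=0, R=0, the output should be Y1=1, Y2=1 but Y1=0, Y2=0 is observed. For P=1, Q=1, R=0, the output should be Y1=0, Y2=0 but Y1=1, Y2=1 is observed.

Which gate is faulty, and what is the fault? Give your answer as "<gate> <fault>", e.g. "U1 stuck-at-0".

Fault-free values for test 1 (P=0, Q=0, R=0): U1=0, U2=0, U3=1, U4=0, U5=1, U6=1, U7=1, giving Y1=1, Y2=1. Observed Y1=0, Y2=0.
Test 1: faults giving observed Y1=0, Y2=0 are {U1 stuck-at-1, U1 inverted output, U3 stuck-at-0, U3 inverted output, U4 stuck-at-1, U4 inverted output, U5 stuck-at-0, U5 inverted output, U6 stuck-at-0, U6 inverted output}.
Test 2 (P=1, Q=1, R=0): fault-free U1=1, U2=1, U3=0, U4=0, U5=0, U6=0, U7=0 → Y1=0, Y2=0; observed Y1=1, Y2=1. Eliminates U1 stuck-at-1, U3 stuck-at-0, U3 inverted output, U4 stuck-at-1, U4 inverted output, U5 stuck-at-0, U5 inverted output, U6 stuck-at-0, U6 inverted output.
Only U1 inverted output is consistent with every test.

U1 inverted output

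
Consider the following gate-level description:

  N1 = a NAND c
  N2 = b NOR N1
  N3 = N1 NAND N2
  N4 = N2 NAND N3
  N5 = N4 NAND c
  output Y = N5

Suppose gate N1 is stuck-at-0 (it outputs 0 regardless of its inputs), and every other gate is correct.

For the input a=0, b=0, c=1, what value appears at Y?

1

Propagate with N1 forced: N1=0 [stuck-at-0], N2=1, N3=1, N4=0, N5=1.
So Y = 1. (Without the fault it would be 0.)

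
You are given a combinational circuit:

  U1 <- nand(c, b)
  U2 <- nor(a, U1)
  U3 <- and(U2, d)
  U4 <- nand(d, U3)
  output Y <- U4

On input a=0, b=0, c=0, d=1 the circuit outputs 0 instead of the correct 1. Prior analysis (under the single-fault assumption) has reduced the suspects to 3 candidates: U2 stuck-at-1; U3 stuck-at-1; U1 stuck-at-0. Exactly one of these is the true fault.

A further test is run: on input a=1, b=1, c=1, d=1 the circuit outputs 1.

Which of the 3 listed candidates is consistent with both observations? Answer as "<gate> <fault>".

U1 stuck-at-0

Evaluate each candidate on input a=1, b=1, c=1, d=1:
  U2 stuck-at-1: U1=0, U2=1 [stuck-at-1], U3=1, U4=0 → 0 — eliminated
  U3 stuck-at-1: U1=0, U2=0, U3=1 [stuck-at-1], U4=0 → 0 — eliminated
  U1 stuck-at-0: U1=0 [stuck-at-0], U2=0, U3=0, U4=1 → 1 — matches
Only U1 stuck-at-0 reproduces the observed 1.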